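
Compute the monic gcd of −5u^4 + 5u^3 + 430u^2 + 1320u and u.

Repeated division with remainder:
  −5u^4 + 5u^3 + 430u^2 + 1320u = (−5u^3 + 5u^2 + 430u + 1320)(u) + (0)
The last nonzero remainder u is already monic.

u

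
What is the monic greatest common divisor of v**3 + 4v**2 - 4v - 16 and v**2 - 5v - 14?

v + 2

Euclidean algorithm in ℚ[v]:
  v**3 + 4v**2 - 4v - 16 = (v + 9)(v**2 - 5v - 14) + (55v + 110)
  v**2 - 5v - 14 = ((1/55)v - 7/55)(55v + 110) + (0)
Last nonzero remainder: 55v + 110. Dividing through by 55 gives the monic gcd v + 2.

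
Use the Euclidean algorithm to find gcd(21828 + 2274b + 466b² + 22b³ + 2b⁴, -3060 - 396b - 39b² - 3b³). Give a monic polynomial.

102 + 3b + b²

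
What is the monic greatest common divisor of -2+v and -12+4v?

1

By polynomial division,
  v-2 = (1/4)(4v-12) + (1)
  4v-12 = (4v-12)(1) + (0)
The last nonzero remainder is the constant 1, so the polynomials are coprime and gcd = 1.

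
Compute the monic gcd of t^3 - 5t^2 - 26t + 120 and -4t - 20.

t + 5

Apply the Euclidean algorithm:
  t^3 - 5t^2 - 26t + 120 = (-(1/4)t^2 + (5/2)t - 6)(-4t - 20) + (0)
Last nonzero remainder: -4t - 20. Dividing through by -4 gives the monic gcd t + 5.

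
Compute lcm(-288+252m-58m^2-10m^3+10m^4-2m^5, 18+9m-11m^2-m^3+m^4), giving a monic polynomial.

144+18m-97m^2+34m^3-4m^5+m^6

Repeated division with remainder:
  -2m^5+10m^4-10m^3-58m^2+252m-288 = (-2m+8)(m^4-m^3-11m^2+9m+18) + (-24m^3+48m^2+216m-432)
  m^4-m^3-11m^2+9m+18 = (-(1/24)m-1/24)(-24m^3+48m^2+216m-432) + (0)
Last nonzero remainder: -24m^3+48m^2+216m-432. Dividing through by -24 gives the monic gcd m^3-2m^2-9m+18.
Then lcm(f, g) = f·g / gcd(f, g); expanding and making the result monic gives the answer.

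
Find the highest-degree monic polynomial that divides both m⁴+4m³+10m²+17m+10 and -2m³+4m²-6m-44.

Repeated division with remainder:
  m⁴+4m³+10m²+17m+10 = (-(1/2)m-3)(-2m³+4m²-6m-44) + (19m²-23m-122)
  -2m³+4m²-6m-44 = (-(2/19)m+30/361)(19m²-23m-122) + (-(6112/361)m-12224/361)
  19m²-23m-122 = (-(6859/6112)m+22021/6112)(-(6112/361)m-12224/361) + (0)
Last nonzero remainder: -(6112/361)m-12224/361. Dividing through by -6112/361 gives the monic gcd m+2.

m+2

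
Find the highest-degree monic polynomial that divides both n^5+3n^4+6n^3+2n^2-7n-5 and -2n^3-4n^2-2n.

Apply the Euclidean algorithm:
  n^5+3n^4+6n^3+2n^2-7n-5 = (-(1/2)n^2-(1/2)n-3/2)(-2n^3-4n^2-2n) + (-5n^2-10n-5)
  -2n^3-4n^2-2n = ((2/5)n)(-5n^2-10n-5) + (0)
Last nonzero remainder: -5n^2-10n-5. Dividing through by -5 gives the monic gcd n^2+2n+1.

n^2+2n+1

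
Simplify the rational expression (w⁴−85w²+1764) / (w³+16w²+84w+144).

(w³−6w²−49w+294)/(w²+10w+24)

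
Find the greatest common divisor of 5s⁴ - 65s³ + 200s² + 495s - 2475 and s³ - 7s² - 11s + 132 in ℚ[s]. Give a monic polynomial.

Apply the Euclidean algorithm:
  5s⁴ - 65s³ + 200s² + 495s - 2475 = (5s - 30)(s³ - 7s² - 11s + 132) + (45s² - 495s + 1485)
  s³ - 7s² - 11s + 132 = ((1/45)s + 4/45)(45s² - 495s + 1485) + (0)
Last nonzero remainder: 45s² - 495s + 1485. Dividing through by 45 gives the monic gcd s² - 11s + 33.

s² - 11s + 33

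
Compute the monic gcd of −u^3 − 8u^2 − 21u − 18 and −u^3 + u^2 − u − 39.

Apply the Euclidean algorithm:
  −u^3 − 8u^2 − 21u − 18 = (−u^3 + u^2 − u − 39) + (−9u^2 − 20u + 21)
  −u^3 + u^2 − u − 39 = ((1/9)u − 29/81)(−9u^2 − 20u + 21) + (−(850/81)u − 850/27)
  −9u^2 − 20u + 21 = ((729/850)u − 567/850)(−(850/81)u − 850/27) + (0)
Last nonzero remainder: −(850/81)u − 850/27. Dividing through by −850/81 gives the monic gcd u + 3.

u + 3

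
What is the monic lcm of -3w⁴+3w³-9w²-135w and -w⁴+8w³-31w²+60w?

Apply the Euclidean algorithm:
  -3w⁴+3w³-9w²-135w = (3)(-w⁴+8w³-31w²+60w) + (-21w³+84w²-315w)
  -w⁴+8w³-31w²+60w = ((1/21)w-4/21)(-21w³+84w²-315w) + (0)
Last nonzero remainder: -21w³+84w²-315w. Dividing through by -21 gives the monic gcd w³-4w²+15w.
Then lcm(f, g) = f·g / gcd(f, g); expanding and making the result monic gives the answer.

w⁵-5w⁴+7w³+33w²-180w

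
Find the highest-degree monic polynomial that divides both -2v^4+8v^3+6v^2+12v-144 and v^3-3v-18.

v^3-3v-18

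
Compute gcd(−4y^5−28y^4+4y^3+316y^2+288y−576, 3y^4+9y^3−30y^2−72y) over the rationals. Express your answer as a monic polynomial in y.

y^2+y−12

Repeated division with remainder:
  −4y^5−28y^4+4y^3+316y^2+288y−576 = (−(4/3)y−16/3)(3y^4+9y^3−30y^2−72y) + (12y^3+60y^2−96y−576)
  3y^4+9y^3−30y^2−72y = ((1/4)y−1/2)(12y^3+60y^2−96y−576) + (24y^2+24y−288)
  12y^3+60y^2−96y−576 = ((1/2)y+2)(24y^2+24y−288) + (0)
Last nonzero remainder: 24y^2+24y−288. Dividing through by 24 gives the monic gcd y^2+y−12.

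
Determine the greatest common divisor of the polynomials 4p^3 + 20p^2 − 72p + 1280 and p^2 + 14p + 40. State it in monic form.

p + 10

By polynomial division,
  4p^3 + 20p^2 − 72p + 1280 = (4p − 36)(p^2 + 14p + 40) + (272p + 2720)
  p^2 + 14p + 40 = ((1/272)p + 1/68)(272p + 2720) + (0)
Last nonzero remainder: 272p + 2720. Dividing through by 272 gives the monic gcd p + 10.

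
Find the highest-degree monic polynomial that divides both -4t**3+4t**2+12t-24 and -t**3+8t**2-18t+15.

t**2-3t+3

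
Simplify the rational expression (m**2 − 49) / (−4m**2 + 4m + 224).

By polynomial division,
  m**2 − 49 = (−1/4)(−4m**2 + 4m + 224) + (m + 7)
  −4m**2 + 4m + 224 = (−4m + 32)(m + 7) + (0)
The last nonzero remainder m + 7 is already monic.
Cancel m + 7 from numerator and denominator to get the reduced form.

(−m + 7)/(4m − 32)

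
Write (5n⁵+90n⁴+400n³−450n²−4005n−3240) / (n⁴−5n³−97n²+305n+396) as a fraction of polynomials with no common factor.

(5n³+40n²−45n−360)/(n²−15n+44)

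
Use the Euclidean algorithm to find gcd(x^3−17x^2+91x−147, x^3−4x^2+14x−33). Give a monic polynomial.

x−3

Apply the Euclidean algorithm:
  x^3−17x^2+91x−147 = (x^3−4x^2+14x−33) + (−13x^2+77x−114)
  x^3−4x^2+14x−33 = (−(1/13)x−25/169)(−13x^2+77x−114) + ((2809/169)x−8427/169)
  −13x^2+77x−114 = (−(2197/2809)x+6422/2809)((2809/169)x−8427/169) + (0)
Last nonzero remainder: (2809/169)x−8427/169. Dividing through by 2809/169 gives the monic gcd x−3.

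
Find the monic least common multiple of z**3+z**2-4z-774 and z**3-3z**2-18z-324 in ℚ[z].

z**5+7z**4+38z**3-762z**2-4788z-27864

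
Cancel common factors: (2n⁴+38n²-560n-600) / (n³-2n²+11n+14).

By polynomial division,
  2n⁴+38n²-560n-600 = (2n+4)(n³-2n²+11n+14) + (24n²-632n-656)
  n³-2n²+11n+14 = ((1/24)n+73/72)(24n²-632n-656) + ((6112/9)n+6112/9)
  24n²-632n-656 = ((27/764)n-369/382)((6112/9)n+6112/9) + (0)
Last nonzero remainder: (6112/9)n+6112/9. Dividing through by 6112/9 gives the monic gcd n+1.
Cancel n+1 from numerator and denominator to get the reduced form.

(2n³-2n²+40n-600)/(n²-3n+14)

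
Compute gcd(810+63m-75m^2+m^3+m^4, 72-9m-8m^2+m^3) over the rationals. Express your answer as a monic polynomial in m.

3+m

Apply the Euclidean algorithm:
  m^4+m^3-75m^2+63m+810 = (m+9)(m^3-8m^2-9m+72) + (6m^2+72m+162)
  m^3-8m^2-9m+72 = ((1/6)m-10/3)(6m^2+72m+162) + (204m+612)
  6m^2+72m+162 = ((1/34)m+9/34)(204m+612) + (0)
Last nonzero remainder: 204m+612. Dividing through by 204 gives the monic gcd m+3.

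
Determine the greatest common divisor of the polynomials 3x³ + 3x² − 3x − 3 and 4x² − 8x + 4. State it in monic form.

By polynomial division,
  3x³ + 3x² − 3x − 3 = ((3/4)x + 9/4)(4x² − 8x + 4) + (12x − 12)
  4x² − 8x + 4 = ((1/3)x − 1/3)(12x − 12) + (0)
Last nonzero remainder: 12x − 12. Dividing through by 12 gives the monic gcd x − 1.

x − 1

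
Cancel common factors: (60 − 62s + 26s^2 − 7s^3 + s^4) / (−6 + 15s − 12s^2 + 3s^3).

(−30 + 16s − 5s^2 + s^3)/(3 − 6s + 3s^2)

By polynomial division,
  s^4 − 7s^3 + 26s^2 − 62s + 60 = ((1/3)s − 1)(3s^3 − 12s^2 + 15s − 6) + (9s^2 − 45s + 54)
  3s^3 − 12s^2 + 15s − 6 = ((1/3)s + 1/3)(9s^2 − 45s + 54) + (12s − 24)
  9s^2 − 45s + 54 = ((3/4)s − 9/4)(12s − 24) + (0)
Last nonzero remainder: 12s − 24. Dividing through by 12 gives the monic gcd s − 2.
Cancel s − 2 from numerator and denominator to get the reduced form.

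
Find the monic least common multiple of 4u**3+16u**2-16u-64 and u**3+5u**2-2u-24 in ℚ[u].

u**4+7u**3+8u**2-28u-48

Apply the Euclidean algorithm:
  4u**3+16u**2-16u-64 = (4)(u**3+5u**2-2u-24) + (-4u**2-8u+32)
  u**3+5u**2-2u-24 = (-(1/4)u-3/4)(-4u**2-8u+32) + (0)
Last nonzero remainder: -4u**2-8u+32. Dividing through by -4 gives the monic gcd u**2+2u-8.
Then lcm(f, g) = f·g / gcd(f, g); expanding and making the result monic gives the answer.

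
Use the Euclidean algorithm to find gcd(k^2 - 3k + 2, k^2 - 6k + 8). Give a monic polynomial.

Apply the Euclidean algorithm:
  k^2 - 3k + 2 = (k^2 - 6k + 8) + (3k - 6)
  k^2 - 6k + 8 = ((1/3)k - 4/3)(3k - 6) + (0)
Last nonzero remainder: 3k - 6. Dividing through by 3 gives the monic gcd k - 2.

k - 2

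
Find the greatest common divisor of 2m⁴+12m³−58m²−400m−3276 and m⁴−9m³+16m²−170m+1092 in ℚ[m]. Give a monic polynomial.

Apply the Euclidean algorithm:
  2m⁴+12m³−58m²−400m−3276 = (2)(m⁴−9m³+16m²−170m+1092) + (30m³−90m²−60m−5460)
  m⁴−9m³+16m²−170m+1092 = ((1/30)m−1/5)(30m³−90m²−60m−5460) + (0)
Last nonzero remainder: 30m³−90m²−60m−5460. Dividing through by 30 gives the monic gcd m³−3m²−2m−182.

m³−3m²−2m−182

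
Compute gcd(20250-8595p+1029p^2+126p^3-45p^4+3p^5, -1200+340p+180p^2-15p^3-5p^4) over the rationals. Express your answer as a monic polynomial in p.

By polynomial division,
  3p^5-45p^4+126p^3+1029p^2-8595p+20250 = (-(3/5)p+54/5)(-5p^4-15p^3+180p^2+340p-1200) + (396p^3-711p^2-12987p+33210)
  -5p^4-15p^3+180p^2+340p-1200 = (-(5/396)p-1055/17424)(396p^3-711p^2-12987p+33210) + (-(52325/1936)p^2-(52325/1936)p+784875/968)
  396p^3-711p^2-12987p+33210 = (-(766656/52325)p+2143152/52325)(-(52325/1936)p^2-(52325/1936)p+784875/968) + (0)
Last nonzero remainder: -(52325/1936)p^2-(52325/1936)p+784875/968. Dividing through by -52325/1936 gives the monic gcd p^2+p-30.

-30+p+p^2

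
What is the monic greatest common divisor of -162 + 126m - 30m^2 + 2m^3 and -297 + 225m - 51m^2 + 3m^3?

9 - 6m + m^2

Apply the Euclidean algorithm:
  2m^3 - 30m^2 + 126m - 162 = (2/3)(3m^3 - 51m^2 + 225m - 297) + (4m^2 - 24m + 36)
  3m^3 - 51m^2 + 225m - 297 = ((3/4)m - 33/4)(4m^2 - 24m + 36) + (0)
Last nonzero remainder: 4m^2 - 24m + 36. Dividing through by 4 gives the monic gcd m^2 - 6m + 9.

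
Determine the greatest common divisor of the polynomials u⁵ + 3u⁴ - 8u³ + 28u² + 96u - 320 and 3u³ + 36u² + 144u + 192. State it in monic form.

u² + 8u + 16

Repeated division with remainder:
  u⁵ + 3u⁴ - 8u³ + 28u² + 96u - 320 = ((1/3)u² - 3u + 52/3)(3u³ + 36u² + 144u + 192) + (-228u² - 1824u - 3648)
  3u³ + 36u² + 144u + 192 = (-(1/76)u - 1/19)(-228u² - 1824u - 3648) + (0)
Last nonzero remainder: -228u² - 1824u - 3648. Dividing through by -228 gives the monic gcd u² + 8u + 16.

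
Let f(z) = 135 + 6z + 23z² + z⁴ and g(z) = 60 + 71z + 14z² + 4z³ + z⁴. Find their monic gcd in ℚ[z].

15 - z + z²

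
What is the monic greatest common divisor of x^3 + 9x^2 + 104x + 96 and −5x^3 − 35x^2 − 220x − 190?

Repeated division with remainder:
  x^3 + 9x^2 + 104x + 96 = (−1/5)(−5x^3 − 35x^2 − 220x − 190) + (2x^2 + 60x + 58)
  −5x^3 − 35x^2 − 220x − 190 = (−(5/2)x + 115/2)(2x^2 + 60x + 58) + (−3525x − 3525)
  2x^2 + 60x + 58 = (−(2/3525)x − 58/3525)(−3525x − 3525) + (0)
Last nonzero remainder: −3525x − 3525. Dividing through by −3525 gives the monic gcd x + 1.

x + 1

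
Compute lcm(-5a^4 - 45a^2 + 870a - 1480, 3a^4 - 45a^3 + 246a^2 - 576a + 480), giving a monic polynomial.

a^6 - 9a^5 + 29a^4 - 255a^3 + 2042a^2 - 6144a + 5920

Repeated division with remainder:
  -5a^4 - 45a^2 + 870a - 1480 = (-5/3)(3a^4 - 45a^3 + 246a^2 - 576a + 480) + (-75a^3 + 365a^2 - 90a - 680)
  3a^4 - 45a^3 + 246a^2 - 576a + 480 = (-(1/25)a + 152/375)(-75a^3 + 365a^2 - 90a - 680) + ((7084/75)a^2 - (14168/25)a + 56672/75)
  -75a^3 + 365a^2 - 90a - 680 = (-(5625/7084)a - 6375/7084)((7084/75)a^2 - (14168/25)a + 56672/75) + (0)
Last nonzero remainder: (7084/75)a^2 - (14168/25)a + 56672/75. Dividing through by 7084/75 gives the monic gcd a^2 - 6a + 8.
Then lcm(f, g) = f·g / gcd(f, g); expanding and making the result monic gives the answer.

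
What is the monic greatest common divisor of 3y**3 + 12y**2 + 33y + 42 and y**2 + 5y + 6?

y + 2

By polynomial division,
  3y**3 + 12y**2 + 33y + 42 = (3y - 3)(y**2 + 5y + 6) + (30y + 60)
  y**2 + 5y + 6 = ((1/30)y + 1/10)(30y + 60) + (0)
Last nonzero remainder: 30y + 60. Dividing through by 30 gives the monic gcd y + 2.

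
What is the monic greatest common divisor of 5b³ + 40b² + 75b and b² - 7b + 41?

1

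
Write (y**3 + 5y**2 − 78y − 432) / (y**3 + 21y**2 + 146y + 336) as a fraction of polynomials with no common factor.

(y − 9)/(y + 7)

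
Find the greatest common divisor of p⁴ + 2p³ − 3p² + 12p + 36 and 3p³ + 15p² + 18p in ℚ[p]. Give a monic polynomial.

Apply the Euclidean algorithm:
  p⁴ + 2p³ − 3p² + 12p + 36 = ((1/3)p − 1)(3p³ + 15p² + 18p) + (6p² + 30p + 36)
  3p³ + 15p² + 18p = ((1/2)p)(6p² + 30p + 36) + (0)
Last nonzero remainder: 6p² + 30p + 36. Dividing through by 6 gives the monic gcd p² + 5p + 6.

p² + 5p + 6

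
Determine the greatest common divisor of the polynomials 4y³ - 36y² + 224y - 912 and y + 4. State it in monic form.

Repeated division with remainder:
  4y³ - 36y² + 224y - 912 = (4y² - 52y + 432)(y + 4) + (-2640)
  y + 4 = (-(1/2640)y - 1/660)(-2640) + (0)
The last nonzero remainder is the constant -2640, so the polynomials are coprime and gcd = 1.

1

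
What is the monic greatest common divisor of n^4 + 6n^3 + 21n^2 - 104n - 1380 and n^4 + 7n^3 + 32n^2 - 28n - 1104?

n^3 + 11n^2 + 76n + 276

Apply the Euclidean algorithm:
  n^4 + 6n^3 + 21n^2 - 104n - 1380 = (n^4 + 7n^3 + 32n^2 - 28n - 1104) + (-n^3 - 11n^2 - 76n - 276)
  n^4 + 7n^3 + 32n^2 - 28n - 1104 = (-n + 4)(-n^3 - 11n^2 - 76n - 276) + (0)
Last nonzero remainder: -n^3 - 11n^2 - 76n - 276. Dividing through by -1 gives the monic gcd n^3 + 11n^2 + 76n + 276.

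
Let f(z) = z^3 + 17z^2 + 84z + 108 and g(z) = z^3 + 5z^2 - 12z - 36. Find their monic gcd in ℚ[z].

Repeated division with remainder:
  z^3 + 17z^2 + 84z + 108 = (z^3 + 5z^2 - 12z - 36) + (12z^2 + 96z + 144)
  z^3 + 5z^2 - 12z - 36 = ((1/12)z - 1/4)(12z^2 + 96z + 144) + (0)
Last nonzero remainder: 12z^2 + 96z + 144. Dividing through by 12 gives the monic gcd z^2 + 8z + 12.

z^2 + 8z + 12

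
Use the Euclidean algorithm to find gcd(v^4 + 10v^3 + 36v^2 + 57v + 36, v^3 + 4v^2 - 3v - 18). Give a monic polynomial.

v + 3

Apply the Euclidean algorithm:
  v^4 + 10v^3 + 36v^2 + 57v + 36 = (v + 6)(v^3 + 4v^2 - 3v - 18) + (15v^2 + 93v + 144)
  v^3 + 4v^2 - 3v - 18 = ((1/15)v - 11/75)(15v^2 + 93v + 144) + ((26/25)v + 78/25)
  15v^2 + 93v + 144 = ((375/26)v + 600/13)((26/25)v + 78/25) + (0)
Last nonzero remainder: (26/25)v + 78/25. Dividing through by 26/25 gives the monic gcd v + 3.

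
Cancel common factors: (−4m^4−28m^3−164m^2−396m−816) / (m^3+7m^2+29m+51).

(−4m^2−12m−48)/(m+3)

By polynomial division,
  −4m^4−28m^3−164m^2−396m−816 = (−4m)(m^3+7m^2+29m+51) + (−48m^2−192m−816)
  m^3+7m^2+29m+51 = (−(1/48)m−1/16)(−48m^2−192m−816) + (0)
Last nonzero remainder: −48m^2−192m−816. Dividing through by −48 gives the monic gcd m^2+4m+17.
Cancel m^2+4m+17 from numerator and denominator to get the reduced form.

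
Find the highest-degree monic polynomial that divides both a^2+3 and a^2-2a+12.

1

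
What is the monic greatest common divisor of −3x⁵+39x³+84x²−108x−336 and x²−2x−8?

x²−2x−8

Apply the Euclidean algorithm:
  −3x⁵+39x³+84x²−108x−336 = (−3x³−6x²+3x+42)(x²−2x−8) + (0)
The last nonzero remainder x²−2x−8 is already monic.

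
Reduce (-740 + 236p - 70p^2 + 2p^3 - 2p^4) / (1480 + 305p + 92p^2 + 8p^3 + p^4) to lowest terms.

(-20 + 8p - 2p^2)/(40 + 5p + p^2)

Repeated division with remainder:
  -2p^4 + 2p^3 - 70p^2 + 236p - 740 = (-2)(p^4 + 8p^3 + 92p^2 + 305p + 1480) + (18p^3 + 114p^2 + 846p + 2220)
  p^4 + 8p^3 + 92p^2 + 305p + 1480 = ((1/18)p + 5/54)(18p^3 + 114p^2 + 846p + 2220) + ((310/9)p^2 + (310/3)p + 11470/9)
  18p^3 + 114p^2 + 846p + 2220 = ((81/155)p + 54/31)((310/9)p^2 + (310/3)p + 11470/9) + (0)
Last nonzero remainder: (310/9)p^2 + (310/3)p + 11470/9. Dividing through by 310/9 gives the monic gcd p^2 + 3p + 37.
Cancel p^2 + 3p + 37 from numerator and denominator to get the reduced form.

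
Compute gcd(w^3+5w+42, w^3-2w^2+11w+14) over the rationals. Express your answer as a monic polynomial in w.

w^2-3w+14

By polynomial division,
  w^3+5w+42 = (w^3-2w^2+11w+14) + (2w^2-6w+28)
  w^3-2w^2+11w+14 = ((1/2)w+1/2)(2w^2-6w+28) + (0)
Last nonzero remainder: 2w^2-6w+28. Dividing through by 2 gives the monic gcd w^2-3w+14.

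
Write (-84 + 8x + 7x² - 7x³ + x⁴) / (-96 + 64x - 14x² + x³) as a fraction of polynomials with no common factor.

(14 + x - x² + x³)/(16 - 8x + x²)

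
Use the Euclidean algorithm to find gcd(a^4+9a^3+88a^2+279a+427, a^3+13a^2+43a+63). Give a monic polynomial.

By polynomial division,
  a^4+9a^3+88a^2+279a+427 = (a-4)(a^3+13a^2+43a+63) + (97a^2+388a+679)
  a^3+13a^2+43a+63 = ((1/97)a+9/97)(97a^2+388a+679) + (0)
Last nonzero remainder: 97a^2+388a+679. Dividing through by 97 gives the monic gcd a^2+4a+7.

a^2+4a+7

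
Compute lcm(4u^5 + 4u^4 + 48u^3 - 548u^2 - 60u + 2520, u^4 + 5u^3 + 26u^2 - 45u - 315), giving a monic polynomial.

u^6 + 4u^5 + 15u^4 - 101u^3 - 426u^2 + 585u + 1890

By polynomial division,
  4u^5 + 4u^4 + 48u^3 - 548u^2 - 60u + 2520 = (4u - 16)(u^4 + 5u^3 + 26u^2 - 45u - 315) + (24u^3 + 48u^2 + 480u - 2520)
  u^4 + 5u^3 + 26u^2 - 45u - 315 = ((1/24)u + 1/8)(24u^3 + 48u^2 + 480u - 2520) + (0)
Last nonzero remainder: 24u^3 + 48u^2 + 480u - 2520. Dividing through by 24 gives the monic gcd u^3 + 2u^2 + 20u - 105.
Then lcm(f, g) = f·g / gcd(f, g); expanding and making the result monic gives the answer.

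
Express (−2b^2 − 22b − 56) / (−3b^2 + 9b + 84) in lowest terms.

(2b + 14)/(3b − 21)

Repeated division with remainder:
  −2b^2 − 22b − 56 = (2/3)(−3b^2 + 9b + 84) + (−28b − 112)
  −3b^2 + 9b + 84 = ((3/28)b − 3/4)(−28b − 112) + (0)
Last nonzero remainder: −28b − 112. Dividing through by −28 gives the monic gcd b + 4.
Cancel b + 4 from numerator and denominator to get the reduced form.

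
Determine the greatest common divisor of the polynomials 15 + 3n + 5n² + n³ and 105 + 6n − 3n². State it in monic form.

5 + n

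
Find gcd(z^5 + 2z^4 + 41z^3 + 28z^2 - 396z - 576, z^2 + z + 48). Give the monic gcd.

z^2 + z + 48

Apply the Euclidean algorithm:
  z^5 + 2z^4 + 41z^3 + 28z^2 - 396z - 576 = (z^3 + z^2 - 8z - 12)(z^2 + z + 48) + (0)
The last nonzero remainder z^2 + z + 48 is already monic.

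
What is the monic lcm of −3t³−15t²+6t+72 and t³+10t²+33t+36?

t⁴+8t³+13t²−30t−72

Repeated division with remainder:
  −3t³−15t²+6t+72 = (−3)(t³+10t²+33t+36) + (15t²+105t+180)
  t³+10t²+33t+36 = ((1/15)t+1/5)(15t²+105t+180) + (0)
Last nonzero remainder: 15t²+105t+180. Dividing through by 15 gives the monic gcd t²+7t+12.
Then lcm(f, g) = f·g / gcd(f, g); expanding and making the result monic gives the answer.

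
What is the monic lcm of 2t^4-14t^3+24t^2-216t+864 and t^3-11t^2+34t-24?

Euclidean algorithm in ℚ[t]:
  2t^4-14t^3+24t^2-216t+864 = (2t+8)(t^3-11t^2+34t-24) + (44t^2-440t+1056)
  t^3-11t^2+34t-24 = ((1/44)t-1/44)(44t^2-440t+1056) + (0)
Last nonzero remainder: 44t^2-440t+1056. Dividing through by 44 gives the monic gcd t^2-10t+24.
Then lcm(f, g) = f·g / gcd(f, g); expanding and making the result monic gives the answer.

t^5-8t^4+19t^3-120t^2+540t-432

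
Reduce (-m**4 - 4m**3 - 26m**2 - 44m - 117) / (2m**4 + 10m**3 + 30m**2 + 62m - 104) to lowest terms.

(-m**2 - 2m - 9)/(2m**2 + 6m - 8)

By polynomial division,
  -m**4 - 4m**3 - 26m**2 - 44m - 117 = (-1/2)(2m**4 + 10m**3 + 30m**2 + 62m - 104) + (m**3 - 11m**2 - 13m - 169)
  2m**4 + 10m**3 + 30m**2 + 62m - 104 = (2m + 32)(m**3 - 11m**2 - 13m - 169) + (408m**2 + 816m + 5304)
  m**3 - 11m**2 - 13m - 169 = ((1/408)m - 13/408)(408m**2 + 816m + 5304) + (0)
Last nonzero remainder: 408m**2 + 816m + 5304. Dividing through by 408 gives the monic gcd m**2 + 2m + 13.
Cancel m**2 + 2m + 13 from numerator and denominator to get the reduced form.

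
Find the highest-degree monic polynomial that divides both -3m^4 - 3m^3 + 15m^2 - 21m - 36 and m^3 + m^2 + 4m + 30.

m + 3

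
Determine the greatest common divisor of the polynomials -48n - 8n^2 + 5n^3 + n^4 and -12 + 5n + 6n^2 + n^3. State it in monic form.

4 + n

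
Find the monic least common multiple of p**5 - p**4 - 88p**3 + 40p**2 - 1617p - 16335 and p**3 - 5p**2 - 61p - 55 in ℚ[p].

p**6 - 89p**4 - 48p**3 - 1577p**2 - 17952p - 16335

Repeated division with remainder:
  p**5 - p**4 - 88p**3 + 40p**2 - 1617p - 16335 = (p**2 + 4p - 7)(p**3 - 5p**2 - 61p - 55) + (304p**2 - 1824p - 16720)
  p**3 - 5p**2 - 61p - 55 = ((1/304)p + 1/304)(304p**2 - 1824p - 16720) + (0)
Last nonzero remainder: 304p**2 - 1824p - 16720. Dividing through by 304 gives the monic gcd p**2 - 6p - 55.
Then lcm(f, g) = f·g / gcd(f, g); expanding and making the result monic gives the answer.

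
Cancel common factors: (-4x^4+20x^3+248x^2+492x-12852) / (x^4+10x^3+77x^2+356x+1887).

(-4x^2+64x-252)/(x^2-x+37)

Repeated division with remainder:
  -4x^4+20x^3+248x^2+492x-12852 = (-4)(x^4+10x^3+77x^2+356x+1887) + (60x^3+556x^2+1916x-5304)
  x^4+10x^3+77x^2+356x+1887 = ((1/60)x+11/900)(60x^3+556x^2+1916x-5304) + ((8611/225)x^2+(94721/225)x+146387/75)
  60x^3+556x^2+1916x-5304 = ((13500/8611)x-23400/8611)((8611/225)x^2+(94721/225)x+146387/75) + (0)
Last nonzero remainder: (8611/225)x^2+(94721/225)x+146387/75. Dividing through by 8611/225 gives the monic gcd x^2+11x+51.
Cancel x^2+11x+51 from numerator and denominator to get the reduced form.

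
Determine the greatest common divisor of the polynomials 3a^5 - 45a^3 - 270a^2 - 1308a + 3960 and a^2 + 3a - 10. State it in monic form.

a^2 + 3a - 10

Repeated division with remainder:
  3a^5 - 45a^3 - 270a^2 - 1308a + 3960 = (3a^3 - 9a^2 + 12a - 396)(a^2 + 3a - 10) + (0)
The last nonzero remainder a^2 + 3a - 10 is already monic.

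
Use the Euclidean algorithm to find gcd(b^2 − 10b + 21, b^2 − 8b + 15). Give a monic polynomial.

b − 3

Repeated division with remainder:
  b^2 − 10b + 21 = (b^2 − 8b + 15) + (−2b + 6)
  b^2 − 8b + 15 = (−(1/2)b + 5/2)(−2b + 6) + (0)
Last nonzero remainder: −2b + 6. Dividing through by −2 gives the monic gcd b − 3.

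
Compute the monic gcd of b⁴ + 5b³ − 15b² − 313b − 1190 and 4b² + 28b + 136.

Euclidean algorithm in ℚ[b]:
  b⁴ + 5b³ − 15b² − 313b − 1190 = ((1/4)b² − (1/2)b − 35/4)(4b² + 28b + 136) + (0)
Last nonzero remainder: 4b² + 28b + 136. Dividing through by 4 gives the monic gcd b² + 7b + 34.

b² + 7b + 34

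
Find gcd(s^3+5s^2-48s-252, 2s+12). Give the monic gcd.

s+6

Euclidean algorithm in ℚ[s]:
  s^3+5s^2-48s-252 = ((1/2)s^2-(1/2)s-21)(2s+12) + (0)
Last nonzero remainder: 2s+12. Dividing through by 2 gives the monic gcd s+6.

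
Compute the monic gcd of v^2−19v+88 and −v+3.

1

Apply the Euclidean algorithm:
  v^2−19v+88 = (−v+16)(−v+3) + (40)
  −v+3 = (−(1/40)v+3/40)(40) + (0)
The last nonzero remainder is the constant 40, so the polynomials are coprime and gcd = 1.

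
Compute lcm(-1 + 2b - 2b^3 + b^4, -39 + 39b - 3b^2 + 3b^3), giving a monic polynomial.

Repeated division with remainder:
  b^4 - 2b^3 + 2b - 1 = ((1/3)b - 1/3)(3b^3 - 3b^2 + 39b - 39) + (-14b^2 + 28b - 14)
  3b^3 - 3b^2 + 39b - 39 = (-(3/14)b - 3/14)(-14b^2 + 28b - 14) + (42b - 42)
  -14b^2 + 28b - 14 = (-(1/3)b + 1/3)(42b - 42) + (0)
Last nonzero remainder: 42b - 42. Dividing through by 42 gives the monic gcd b - 1.
Then lcm(f, g) = f·g / gcd(f, g); expanding and making the result monic gives the answer.

-13 + 26b - b^2 - 24b^3 + 13b^4 - 2b^5 + b^6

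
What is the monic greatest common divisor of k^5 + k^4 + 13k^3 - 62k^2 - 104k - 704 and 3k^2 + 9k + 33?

k^2 + 3k + 11

Apply the Euclidean algorithm:
  k^5 + k^4 + 13k^3 - 62k^2 - 104k - 704 = ((1/3)k^3 - (2/3)k^2 + (8/3)k - 64/3)(3k^2 + 9k + 33) + (0)
Last nonzero remainder: 3k^2 + 9k + 33. Dividing through by 3 gives the monic gcd k^2 + 3k + 11.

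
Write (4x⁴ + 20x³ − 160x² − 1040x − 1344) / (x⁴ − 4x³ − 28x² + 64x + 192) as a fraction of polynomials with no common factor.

(4x² − 4x − 168)/(x² − 10x + 24)

Repeated division with remainder:
  4x⁴ + 20x³ − 160x² − 1040x − 1344 = (4)(x⁴ − 4x³ − 28x² + 64x + 192) + (36x³ − 48x² − 1296x − 2112)
  x⁴ − 4x³ − 28x² + 64x + 192 = ((1/36)x − 2/27)(36x³ − 48x² − 1296x − 2112) + ((40/9)x² + (80/3)x + 320/9)
  36x³ − 48x² − 1296x − 2112 = ((81/10)x − 297/5)((40/9)x² + (80/3)x + 320/9) + (0)
Last nonzero remainder: (40/9)x² + (80/3)x + 320/9. Dividing through by 40/9 gives the monic gcd x² + 6x + 8.
Cancel x² + 6x + 8 from numerator and denominator to get the reduced form.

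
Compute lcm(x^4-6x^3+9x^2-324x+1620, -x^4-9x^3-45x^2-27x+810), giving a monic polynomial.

x^6-3x^5-27x^4-189x^3+486x^2+10692x-29160

By polynomial division,
  x^4-6x^3+9x^2-324x+1620 = (-1)(-x^4-9x^3-45x^2-27x+810) + (-15x^3-36x^2-351x+2430)
  -x^4-9x^3-45x^2-27x+810 = ((1/15)x+11/25)(-15x^3-36x^2-351x+2430) + (-(144/25)x^2-(864/25)x-1296/5)
  -15x^3-36x^2-351x+2430 = ((125/48)x-75/8)(-(144/25)x^2-(864/25)x-1296/5) + (0)
Last nonzero remainder: -(144/25)x^2-(864/25)x-1296/5. Dividing through by -144/25 gives the monic gcd x^2+6x+45.
Then lcm(f, g) = f·g / gcd(f, g); expanding and making the result monic gives the answer.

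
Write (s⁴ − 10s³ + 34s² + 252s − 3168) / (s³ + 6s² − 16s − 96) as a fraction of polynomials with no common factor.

(s³ − 16s² + 130s − 528)/(s² − 16)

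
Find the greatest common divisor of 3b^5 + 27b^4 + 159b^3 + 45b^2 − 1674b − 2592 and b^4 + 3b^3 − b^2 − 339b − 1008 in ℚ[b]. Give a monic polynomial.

b^3 + 10b^2 + 69b + 144

Apply the Euclidean algorithm:
  3b^5 + 27b^4 + 159b^3 + 45b^2 − 1674b − 2592 = (3b + 18)(b^4 + 3b^3 − b^2 − 339b − 1008) + (108b^3 + 1080b^2 + 7452b + 15552)
  b^4 + 3b^3 − b^2 − 339b − 1008 = ((1/108)b − 7/108)(108b^3 + 1080b^2 + 7452b + 15552) + (0)
Last nonzero remainder: 108b^3 + 1080b^2 + 7452b + 15552. Dividing through by 108 gives the monic gcd b^3 + 10b^2 + 69b + 144.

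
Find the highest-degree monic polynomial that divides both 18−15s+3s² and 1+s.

1

Apply the Euclidean algorithm:
  3s²−15s+18 = (3s−18)(s+1) + (36)
  s+1 = ((1/36)s+1/36)(36) + (0)
The last nonzero remainder is the constant 36, so the polynomials are coprime and gcd = 1.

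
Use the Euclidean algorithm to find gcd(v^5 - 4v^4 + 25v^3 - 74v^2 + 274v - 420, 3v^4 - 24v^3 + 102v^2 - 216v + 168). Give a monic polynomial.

v^3 - 6v^2 + 22v - 28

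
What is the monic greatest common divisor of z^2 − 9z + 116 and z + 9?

1

Apply the Euclidean algorithm:
  z^2 − 9z + 116 = (z − 18)(z + 9) + (278)
  z + 9 = ((1/278)z + 9/278)(278) + (0)
The last nonzero remainder is the constant 278, so the polynomials are coprime and gcd = 1.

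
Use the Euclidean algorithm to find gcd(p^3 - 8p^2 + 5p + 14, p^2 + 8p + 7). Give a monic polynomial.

p + 1

By polynomial division,
  p^3 - 8p^2 + 5p + 14 = (p - 16)(p^2 + 8p + 7) + (126p + 126)
  p^2 + 8p + 7 = ((1/126)p + 1/18)(126p + 126) + (0)
Last nonzero remainder: 126p + 126. Dividing through by 126 gives the monic gcd p + 1.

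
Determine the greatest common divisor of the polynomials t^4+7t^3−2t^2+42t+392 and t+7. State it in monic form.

t+7

Euclidean algorithm in ℚ[t]:
  t^4+7t^3−2t^2+42t+392 = (t^3−2t+56)(t+7) + (0)
The last nonzero remainder t+7 is already monic.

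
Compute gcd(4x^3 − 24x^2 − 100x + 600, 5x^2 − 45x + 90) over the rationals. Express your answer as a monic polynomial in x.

x − 6

Repeated division with remainder:
  4x^3 − 24x^2 − 100x + 600 = ((4/5)x + 12/5)(5x^2 − 45x + 90) + (−64x + 384)
  5x^2 − 45x + 90 = (−(5/64)x + 15/64)(−64x + 384) + (0)
Last nonzero remainder: −64x + 384. Dividing through by −64 gives the monic gcd x − 6.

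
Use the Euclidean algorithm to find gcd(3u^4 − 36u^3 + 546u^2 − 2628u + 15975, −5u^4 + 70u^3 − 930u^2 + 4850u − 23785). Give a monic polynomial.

u^2 − 6u + 71

Repeated division with remainder:
  3u^4 − 36u^3 + 546u^2 − 2628u + 15975 = (−3/5)(−5u^4 + 70u^3 − 930u^2 + 4850u − 23785) + (6u^3 − 12u^2 + 282u + 1704)
  −5u^4 + 70u^3 − 930u^2 + 4850u − 23785 = (−(5/6)u + 10)(6u^3 − 12u^2 + 282u + 1704) + (−575u^2 + 3450u − 40825)
  6u^3 − 12u^2 + 282u + 1704 = (−(6/575)u − 24/575)(−575u^2 + 3450u − 40825) + (0)
Last nonzero remainder: −575u^2 + 3450u − 40825. Dividing through by −575 gives the monic gcd u^2 − 6u + 71.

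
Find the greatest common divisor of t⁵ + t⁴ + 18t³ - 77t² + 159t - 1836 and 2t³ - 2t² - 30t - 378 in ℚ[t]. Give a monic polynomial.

Repeated division with remainder:
  t⁵ + t⁴ + 18t³ - 77t² + 159t - 1836 = ((1/2)t² + t + 35/2)(2t³ - 2t² - 30t - 378) + (177t² + 1062t + 4779)
  2t³ - 2t² - 30t - 378 = ((2/177)t - 14/177)(177t² + 1062t + 4779) + (0)
Last nonzero remainder: 177t² + 1062t + 4779. Dividing through by 177 gives the monic gcd t² + 6t + 27.

t² + 6t + 27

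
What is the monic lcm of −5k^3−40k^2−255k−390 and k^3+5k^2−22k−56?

k^5+11k^4+47k^3+7k^2−1194k−2184

Apply the Euclidean algorithm:
  −5k^3−40k^2−255k−390 = (−5)(k^3+5k^2−22k−56) + (−15k^2−365k−670)
  k^3+5k^2−22k−56 = (−(1/15)k+58/45)(−15k^2−365k−670) + ((3634/9)k+7268/9)
  −15k^2−365k−670 = (−(135/3634)k−3015/3634)((3634/9)k+7268/9) + (0)
Last nonzero remainder: (3634/9)k+7268/9. Dividing through by 3634/9 gives the monic gcd k+2.
Then lcm(f, g) = f·g / gcd(f, g); expanding and making the result monic gives the answer.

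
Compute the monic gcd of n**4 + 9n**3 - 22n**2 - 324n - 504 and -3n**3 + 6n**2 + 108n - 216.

n**2 - 36

Repeated division with remainder:
  n**4 + 9n**3 - 22n**2 - 324n - 504 = (-(1/3)n - 11/3)(-3n**3 + 6n**2 + 108n - 216) + (36n**2 - 1296)
  -3n**3 + 6n**2 + 108n - 216 = (-(1/12)n + 1/6)(36n**2 - 1296) + (0)
Last nonzero remainder: 36n**2 - 1296. Dividing through by 36 gives the monic gcd n**2 - 36.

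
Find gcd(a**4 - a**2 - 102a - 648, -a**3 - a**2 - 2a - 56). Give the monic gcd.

a + 4

Apply the Euclidean algorithm:
  a**4 - a**2 - 102a - 648 = (-a + 1)(-a**3 - a**2 - 2a - 56) + (-2a**2 - 156a - 592)
  -a**3 - a**2 - 2a - 56 = ((1/2)a - 77/2)(-2a**2 - 156a - 592) + (-5712a - 22848)
  -2a**2 - 156a - 592 = ((1/2856)a + 37/1428)(-5712a - 22848) + (0)
Last nonzero remainder: -5712a - 22848. Dividing through by -5712 gives the monic gcd a + 4.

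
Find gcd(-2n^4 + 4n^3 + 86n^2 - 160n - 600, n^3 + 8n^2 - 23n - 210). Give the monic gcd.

n^2 + n - 30

Repeated division with remainder:
  -2n^4 + 4n^3 + 86n^2 - 160n - 600 = (-2n + 20)(n^3 + 8n^2 - 23n - 210) + (-120n^2 - 120n + 3600)
  n^3 + 8n^2 - 23n - 210 = (-(1/120)n - 7/120)(-120n^2 - 120n + 3600) + (0)
Last nonzero remainder: -120n^2 - 120n + 3600. Dividing through by -120 gives the monic gcd n^2 + n - 30.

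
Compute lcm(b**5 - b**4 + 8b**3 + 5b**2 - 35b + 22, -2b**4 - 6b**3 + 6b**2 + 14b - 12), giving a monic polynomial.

b**6 + 2b**5 + 5b**4 + 29b**3 - 20b**2 - 83b + 66

Euclidean algorithm in ℚ[b]:
  b**5 - b**4 + 8b**3 + 5b**2 - 35b + 22 = (-(1/2)b + 2)(-2b**4 - 6b**3 + 6b**2 + 14b - 12) + (23b**3 - 69b + 46)
  -2b**4 - 6b**3 + 6b**2 + 14b - 12 = (-(2/23)b - 6/23)(23b**3 - 69b + 46) + (0)
Last nonzero remainder: 23b**3 - 69b + 46. Dividing through by 23 gives the monic gcd b**3 - 3b + 2.
Then lcm(f, g) = f·g / gcd(f, g); expanding and making the result monic gives the answer.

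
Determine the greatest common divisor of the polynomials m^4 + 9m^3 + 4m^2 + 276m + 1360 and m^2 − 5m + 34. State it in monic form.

Apply the Euclidean algorithm:
  m^4 + 9m^3 + 4m^2 + 276m + 1360 = (m^2 + 14m + 40)(m^2 − 5m + 34) + (0)
The last nonzero remainder m^2 − 5m + 34 is already monic.

m^2 − 5m + 34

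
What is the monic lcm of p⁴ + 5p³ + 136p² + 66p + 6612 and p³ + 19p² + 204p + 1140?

By polynomial division,
  p⁴ + 5p³ + 136p² + 66p + 6612 = (p - 14)(p³ + 19p² + 204p + 1140) + (198p² + 1782p + 22572)
  p³ + 19p² + 204p + 1140 = ((1/198)p + 5/99)(198p² + 1782p + 22572) + (0)
Last nonzero remainder: 198p² + 1782p + 22572. Dividing through by 198 gives the monic gcd p² + 9p + 114.
Then lcm(f, g) = f·g / gcd(f, g); expanding and making the result monic gives the answer.

p⁵ + 15p⁴ + 186p³ + 1426p² + 7272p + 66120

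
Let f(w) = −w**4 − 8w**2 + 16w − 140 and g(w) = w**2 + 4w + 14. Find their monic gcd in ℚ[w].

w**2 + 4w + 14

By polynomial division,
  −w**4 − 8w**2 + 16w − 140 = (−w**2 + 4w − 10)(w**2 + 4w + 14) + (0)
The last nonzero remainder w**2 + 4w + 14 is already monic.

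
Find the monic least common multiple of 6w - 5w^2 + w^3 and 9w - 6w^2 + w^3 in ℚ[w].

-18w + 21w^2 - 8w^3 + w^4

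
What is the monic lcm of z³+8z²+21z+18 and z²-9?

Apply the Euclidean algorithm:
  z³+8z²+21z+18 = (z+8)(z²-9) + (30z+90)
  z²-9 = ((1/30)z-1/10)(30z+90) + (0)
Last nonzero remainder: 30z+90. Dividing through by 30 gives the monic gcd z+3.
Then lcm(f, g) = f·g / gcd(f, g); expanding and making the result monic gives the answer.

z⁴+5z³-3z²-45z-54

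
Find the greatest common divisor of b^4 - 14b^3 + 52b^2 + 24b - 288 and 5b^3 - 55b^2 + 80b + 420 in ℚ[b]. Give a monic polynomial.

Apply the Euclidean algorithm:
  b^4 - 14b^3 + 52b^2 + 24b - 288 = ((1/5)b - 3/5)(5b^3 - 55b^2 + 80b + 420) + (3b^2 - 12b - 36)
  5b^3 - 55b^2 + 80b + 420 = ((5/3)b - 35/3)(3b^2 - 12b - 36) + (0)
Last nonzero remainder: 3b^2 - 12b - 36. Dividing through by 3 gives the monic gcd b^2 - 4b - 12.

b^2 - 4b - 12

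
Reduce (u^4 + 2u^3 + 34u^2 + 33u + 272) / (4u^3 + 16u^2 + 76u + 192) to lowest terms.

(u^2 + u + 17)/(4u + 12)

Euclidean algorithm in ℚ[u]:
  u^4 + 2u^3 + 34u^2 + 33u + 272 = ((1/4)u - 1/2)(4u^3 + 16u^2 + 76u + 192) + (23u^2 + 23u + 368)
  4u^3 + 16u^2 + 76u + 192 = ((4/23)u + 12/23)(23u^2 + 23u + 368) + (0)
Last nonzero remainder: 23u^2 + 23u + 368. Dividing through by 23 gives the monic gcd u^2 + u + 16.
Cancel u^2 + u + 16 from numerator and denominator to get the reduced form.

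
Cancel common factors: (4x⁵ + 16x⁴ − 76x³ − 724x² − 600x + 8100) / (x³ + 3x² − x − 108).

By polynomial division,
  4x⁵ + 16x⁴ − 76x³ − 724x² − 600x + 8100 = (4x² + 4x − 84)(x³ + 3x² − x − 108) + (−36x² − 252x − 972)
  x³ + 3x² − x − 108 = (−(1/36)x + 1/9)(−36x² − 252x − 972) + (0)
Last nonzero remainder: −36x² − 252x − 972. Dividing through by −36 gives the monic gcd x² + 7x + 27.
Cancel x² + 7x + 27 from numerator and denominator to get the reduced form.

(4x³ − 12x² − 100x + 300)/(x − 4)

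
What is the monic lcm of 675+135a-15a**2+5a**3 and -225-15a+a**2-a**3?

Apply the Euclidean algorithm:
  5a**3-15a**2+135a+675 = (-5)(-a**3+a**2-15a-225) + (-10a**2+60a-450)
  -a**3+a**2-15a-225 = ((1/10)a+1/2)(-10a**2+60a-450) + (0)
Last nonzero remainder: -10a**2+60a-450. Dividing through by -10 gives the monic gcd a**2-6a+45.
Then lcm(f, g) = f·g / gcd(f, g); expanding and making the result monic gives the answer.

675+270a+12a**2+2a**3+a**4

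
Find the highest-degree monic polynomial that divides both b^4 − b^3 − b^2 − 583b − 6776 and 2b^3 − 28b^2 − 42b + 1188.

b − 11

Euclidean algorithm in ℚ[b]:
  b^4 − b^3 − b^2 − 583b − 6776 = ((1/2)b + 13/2)(2b^3 − 28b^2 − 42b + 1188) + (202b^2 − 904b − 14498)
  2b^3 − 28b^2 − 42b + 1188 = ((1/101)b − 962/10201)(202b^2 − 904b − 14498) + ((166208/10201)b − 1828288/10201)
  202b^2 − 904b − 14498 = ((1030301/83104)b + 6722459/83104)((166208/10201)b − 1828288/10201) + (0)
Last nonzero remainder: (166208/10201)b − 1828288/10201. Dividing through by 166208/10201 gives the monic gcd b − 11.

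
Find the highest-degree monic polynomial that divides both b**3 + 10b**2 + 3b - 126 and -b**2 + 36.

b + 6

Euclidean algorithm in ℚ[b]:
  b**3 + 10b**2 + 3b - 126 = (-b - 10)(-b**2 + 36) + (39b + 234)
  -b**2 + 36 = (-(1/39)b + 2/13)(39b + 234) + (0)
Last nonzero remainder: 39b + 234. Dividing through by 39 gives the monic gcd b + 6.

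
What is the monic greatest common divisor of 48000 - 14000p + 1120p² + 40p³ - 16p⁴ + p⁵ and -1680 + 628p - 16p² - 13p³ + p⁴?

By polynomial division,
  p⁵ - 16p⁴ + 40p³ + 1120p² - 14000p + 48000 = (p - 3)(p⁴ - 13p³ - 16p² + 628p - 1680) + (17p³ + 444p² - 10436p + 42960)
  p⁴ - 13p³ - 16p² + 628p - 1680 = ((1/17)p - 665/289)(17p³ + 444p² - 10436p + 42960) + ((468048/289)p² - (7488768/289)p + 28082880/289)
  17p³ + 444p² - 10436p + 42960 = ((4913/468048)p + 51731/117012)((468048/289)p² - (7488768/289)p + 28082880/289) + (0)
Last nonzero remainder: (468048/289)p² - (7488768/289)p + 28082880/289. Dividing through by 468048/289 gives the monic gcd p² - 16p + 60.

60 - 16p + p²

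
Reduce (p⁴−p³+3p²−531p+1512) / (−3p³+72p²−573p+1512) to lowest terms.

(−p³−6p²−45p+216)/(3p²−51p+216)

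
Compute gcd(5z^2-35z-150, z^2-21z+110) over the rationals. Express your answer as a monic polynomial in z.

Euclidean algorithm in ℚ[z]:
  5z^2-35z-150 = (5)(z^2-21z+110) + (70z-700)
  z^2-21z+110 = ((1/70)z-11/70)(70z-700) + (0)
Last nonzero remainder: 70z-700. Dividing through by 70 gives the monic gcd z-10.

z-10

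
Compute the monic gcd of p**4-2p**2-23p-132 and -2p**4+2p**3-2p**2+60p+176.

p**3-3p**2+7p-44

Euclidean algorithm in ℚ[p]:
  p**4-2p**2-23p-132 = (-1/2)(-2p**4+2p**3-2p**2+60p+176) + (p**3-3p**2+7p-44)
  -2p**4+2p**3-2p**2+60p+176 = (-2p-4)(p**3-3p**2+7p-44) + (0)
The last nonzero remainder p**3-3p**2+7p-44 is already monic.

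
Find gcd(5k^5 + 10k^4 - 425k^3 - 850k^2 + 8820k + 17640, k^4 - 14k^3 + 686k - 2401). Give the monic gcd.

k^2 - 49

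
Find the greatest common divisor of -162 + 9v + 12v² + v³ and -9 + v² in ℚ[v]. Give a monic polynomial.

-3 + v

Repeated division with remainder:
  v³ + 12v² + 9v - 162 = (v + 12)(v² - 9) + (18v - 54)
  v² - 9 = ((1/18)v + 1/6)(18v - 54) + (0)
Last nonzero remainder: 18v - 54. Dividing through by 18 gives the monic gcd v - 3.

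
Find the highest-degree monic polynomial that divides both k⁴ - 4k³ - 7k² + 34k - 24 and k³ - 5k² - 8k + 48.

Euclidean algorithm in ℚ[k]:
  k⁴ - 4k³ - 7k² + 34k - 24 = (k + 1)(k³ - 5k² - 8k + 48) + (6k² - 6k - 72)
  k³ - 5k² - 8k + 48 = ((1/6)k - 2/3)(6k² - 6k - 72) + (0)
Last nonzero remainder: 6k² - 6k - 72. Dividing through by 6 gives the monic gcd k² - k - 12.

k² - k - 12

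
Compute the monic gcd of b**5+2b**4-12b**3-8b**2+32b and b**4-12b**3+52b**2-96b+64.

b**2-4b+4

By polynomial division,
  b**5+2b**4-12b**3-8b**2+32b = (b+14)(b**4-12b**3+52b**2-96b+64) + (104b**3-640b**2+1312b-896)
  b**4-12b**3+52b**2-96b+64 = ((1/104)b-19/338)(104b**3-640b**2+1312b-896) + ((576/169)b**2-(2304/169)b+2304/169)
  104b**3-640b**2+1312b-896 = ((2197/72)b-1183/18)((576/169)b**2-(2304/169)b+2304/169) + (0)
Last nonzero remainder: (576/169)b**2-(2304/169)b+2304/169. Dividing through by 576/169 gives the monic gcd b**2-4b+4.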